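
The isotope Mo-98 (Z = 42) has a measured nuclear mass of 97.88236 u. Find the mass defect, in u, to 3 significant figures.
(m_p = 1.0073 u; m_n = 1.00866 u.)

0.909 u

Z = 42, so N = A − Z = 98 − 42 = 56.
Σm = 42·m_p + 56·m_n = 42.3066 + 56.48496 = 98.79156 u
The mass defect is 98.79156 − 97.88236 = 0.90920 u.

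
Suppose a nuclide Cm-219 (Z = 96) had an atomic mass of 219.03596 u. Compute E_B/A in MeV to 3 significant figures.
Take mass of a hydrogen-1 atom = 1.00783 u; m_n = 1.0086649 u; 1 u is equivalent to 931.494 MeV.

7.58 MeV/nucleon

Z = 96, so N = A − Z = 219 − 96 = 123.
Σm = 96·m(¹H) + 123·m_n = 96.75168 + 124.0657827 = 220.8174627 u
The mass defect is 220.8174627 − 219.03596 = 1.7815027 u.
E_B = 1.7815027 × 931.494 = 1659.46 MeV
BE/A = 1659.46 MeV / 219 = 7.577 MeV/nucleon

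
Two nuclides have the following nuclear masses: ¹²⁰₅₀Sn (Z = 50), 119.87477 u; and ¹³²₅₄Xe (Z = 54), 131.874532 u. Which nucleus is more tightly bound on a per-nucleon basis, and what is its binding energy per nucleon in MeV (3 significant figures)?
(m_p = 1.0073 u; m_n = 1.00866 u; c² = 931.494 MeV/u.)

¹²⁰₅₀Sn; 8.51 MeV/nucleon

¹²⁰₅₀Sn: Σm = 50(1.0073) + 70(1.00866) = 120.97120 u; Δm = 1.09643 u; E_B = 1021.3 MeV; E_B/A = 8.511 MeV
¹³²₅₄Xe: Σm = 54(1.0073) + 78(1.00866) = 133.06968 u; Δm = 1.195148 u; E_B = 1113.3 MeV; E_B/A = 8.434 MeV
¹²⁰₅₀Sn has the higher binding energy per nucleon, so it is the more tightly bound nucleus.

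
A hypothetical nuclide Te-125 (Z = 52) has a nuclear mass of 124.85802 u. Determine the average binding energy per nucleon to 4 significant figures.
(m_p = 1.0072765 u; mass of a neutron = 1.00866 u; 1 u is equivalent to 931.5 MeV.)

8.589 MeV/nucleon

Z = 52, so N = A − Z = 125 − 52 = 73.
Σm = 52·m_p + 73·m_n = 52.3783780 + 73.63218 = 126.0105580 u
The mass defect is 126.0105580 − 124.85802 = 1.1525380 u.
E_B = 1.1525380 × 931.5 = 1073.59 MeV
BE/A = 1073.59 MeV / 125 = 8.589 MeV/nucleon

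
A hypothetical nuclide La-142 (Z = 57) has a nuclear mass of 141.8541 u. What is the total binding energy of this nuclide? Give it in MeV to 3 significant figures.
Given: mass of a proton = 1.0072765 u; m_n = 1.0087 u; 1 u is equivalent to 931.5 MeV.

1210 MeV

Σm = 57·m_p + 85·m_n = 57.4147605 + 85.7395 = 143.1542605 u
Mass defect Δm = 143.1542605 − 141.8541 = 1.3001605 u
Binding energy = Δm·c² = 1.3001605 × 931.5 MeV/u = 1211.10 MeV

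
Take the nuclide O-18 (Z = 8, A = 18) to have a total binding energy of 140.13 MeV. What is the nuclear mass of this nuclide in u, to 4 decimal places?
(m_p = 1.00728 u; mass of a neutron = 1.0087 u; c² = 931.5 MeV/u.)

17.9948 u

Mass defect = 140.13 MeV / (931.5 MeV/u) = 0.150435 u
Constituent mass = 8(1.00728) + 10(1.0087) = 18.14524 u
Nuclear mass = 18.14524 − 0.150435 = 17.994805 u ≈ 17.9948 u (to 4 decimal places)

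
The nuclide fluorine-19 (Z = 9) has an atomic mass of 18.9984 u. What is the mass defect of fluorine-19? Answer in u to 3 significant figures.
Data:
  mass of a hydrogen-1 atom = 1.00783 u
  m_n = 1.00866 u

0.159 u

Z = 9, so N = A − Z = 19 − 9 = 10.
Total constituent mass: 9 × 1.00783 + 10 × 1.00866 = 19.15707 u
Mass defect Δm = 19.15707 − 18.9984 = 0.15867 u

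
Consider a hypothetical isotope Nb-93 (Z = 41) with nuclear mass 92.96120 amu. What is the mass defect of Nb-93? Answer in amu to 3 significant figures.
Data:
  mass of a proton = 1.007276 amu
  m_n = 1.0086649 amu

Σm = 41·m_p + 52·m_n = 41.298316 + 52.4505748 = 93.7488908 amu
Δm = 93.7488908 − 92.96120 = 0.7876908 amu

0.788 amu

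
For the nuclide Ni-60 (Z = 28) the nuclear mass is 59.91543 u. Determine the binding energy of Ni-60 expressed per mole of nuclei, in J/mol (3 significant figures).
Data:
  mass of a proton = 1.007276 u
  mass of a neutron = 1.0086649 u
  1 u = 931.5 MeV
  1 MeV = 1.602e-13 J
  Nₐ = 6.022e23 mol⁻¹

5.08e+13 J/mol

With 28 protons and 32 neutrons (A = 60):
Total constituent mass: 28 × 1.007276 + 32 × 1.0086649 = 60.4810048 u
The mass defect is 60.4810048 − 59.91543 = 0.5655748 u.
Binding energy = Δm·c² = 0.5655748 × 931.5 MeV/u = 526.833 MeV
Per nucleus in joules: 526.833 MeV × 1.602e-13 J/MeV = 8.4399e-11 J
Per mole: 8.4399e-11 J × 6.022e23 mol⁻¹ = 5.0825e+13 J/mol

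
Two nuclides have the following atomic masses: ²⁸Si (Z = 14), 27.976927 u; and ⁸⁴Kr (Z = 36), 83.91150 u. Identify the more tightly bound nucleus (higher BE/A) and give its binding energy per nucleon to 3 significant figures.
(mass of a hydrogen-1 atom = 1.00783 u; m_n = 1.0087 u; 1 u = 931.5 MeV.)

²⁸Si: Σm = 14(1.00783) + 14(1.0087) = 28.23142 u; Δm = 0.254493 u; E_B = 237.06 MeV; E_B/A = 8.466 MeV
⁸⁴Kr: Σm = 36(1.00783) + 48(1.0087) = 84.69948 u; Δm = 0.78798 u; E_B = 734.00 MeV; E_B/A = 8.738 MeV
⁸⁴Kr has the higher binding energy per nucleon, so it is the more tightly bound nucleus.

⁸⁴Kr; 8.74 MeV/nucleon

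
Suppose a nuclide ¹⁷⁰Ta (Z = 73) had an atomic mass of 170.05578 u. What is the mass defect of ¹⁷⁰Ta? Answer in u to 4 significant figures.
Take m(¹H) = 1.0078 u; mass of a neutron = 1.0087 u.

Σm = 73·m(¹H) + 97·m_n = 73.5694 + 97.8439 = 171.4133 u
The mass defect is 171.4133 − 170.05578 = 1.35752 u.

1.358 u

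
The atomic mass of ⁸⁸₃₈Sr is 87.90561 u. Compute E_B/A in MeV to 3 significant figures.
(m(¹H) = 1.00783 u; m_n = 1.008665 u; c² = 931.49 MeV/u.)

The nucleus contains 38 protons and 88 − 38 = 50 neutrons.
Mass of separated nucleons = 38(1.00783) + 50(1.008665) = 38.29754 + 50.433250 = 88.730790 u
Mass defect Δm = 88.730790 − 87.90561 = 0.825180 u
Converting to energy: 0.825180 u × 931.49 MeV/u = 768.647 MeV
Dividing by A = 88 gives 8.7346 MeV per nucleon.

8.73 MeV/nucleon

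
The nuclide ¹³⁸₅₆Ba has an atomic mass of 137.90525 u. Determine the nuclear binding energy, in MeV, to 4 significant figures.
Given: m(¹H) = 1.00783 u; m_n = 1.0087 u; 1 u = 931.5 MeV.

The nucleus contains 56 protons and 138 − 56 = 82 neutrons.
Total constituent mass: 56 × 1.00783 + 82 × 1.0087 = 139.15188 u
The mass defect is 139.15188 − 137.90525 = 1.24663 u.
Binding energy = Δm·c² = 1.24663 × 931.5 MeV/u = 1161.24 MeV

1161 MeV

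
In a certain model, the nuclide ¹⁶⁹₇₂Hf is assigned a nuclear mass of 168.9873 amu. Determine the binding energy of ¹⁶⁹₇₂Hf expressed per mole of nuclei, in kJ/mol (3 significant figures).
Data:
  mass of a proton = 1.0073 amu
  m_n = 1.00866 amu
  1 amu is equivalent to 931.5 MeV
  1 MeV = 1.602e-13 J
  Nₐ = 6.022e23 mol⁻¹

1.24e+11 kJ/mol

Mass of separated nucleons = 72(1.0073) + 97(1.00866) = 72.5256 + 97.84002 = 170.36562 amu
Mass defect Δm = 170.36562 − 168.9873 = 1.37832 amu
Binding energy = Δm·c² = 1.37832 × 931.5 MeV/amu = 1283.91 MeV
Per nucleus in joules: 1283.91 MeV × 1.602e-13 J/MeV = 2.0568e-10 J
Per mole: 2.0568e-10 J × 6.022e23 mol⁻¹ = 1.2386e+14 J/mol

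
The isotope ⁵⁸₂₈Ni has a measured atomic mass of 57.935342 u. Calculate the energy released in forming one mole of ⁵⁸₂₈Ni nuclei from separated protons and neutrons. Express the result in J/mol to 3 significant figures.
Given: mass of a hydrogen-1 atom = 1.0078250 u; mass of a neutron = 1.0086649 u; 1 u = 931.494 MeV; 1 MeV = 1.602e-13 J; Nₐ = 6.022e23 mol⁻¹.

Total constituent mass: 28 × 1.0078250 + 30 × 1.0086649 = 58.4790470 u
Δm = 58.4790470 − 57.935342 = 0.5437050 u
Binding energy = Δm·c² = 0.5437050 × 931.494 MeV/u = 506.458 MeV
Per nucleus in joules: 506.458 MeV × 1.602e-13 J/MeV = 8.1135e-11 J
Per mole: 8.1135e-11 J × 6.022e23 mol⁻¹ = 4.8859e+13 J/mol

4.89e+13 J/mol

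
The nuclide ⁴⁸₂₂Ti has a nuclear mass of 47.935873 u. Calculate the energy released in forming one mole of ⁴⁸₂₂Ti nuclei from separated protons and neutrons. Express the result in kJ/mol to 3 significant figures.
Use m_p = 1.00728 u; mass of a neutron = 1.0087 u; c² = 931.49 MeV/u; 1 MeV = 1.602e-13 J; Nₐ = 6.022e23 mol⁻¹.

The nucleus contains 22 protons and 48 − 22 = 26 neutrons.
Mass of separated nucleons = 22(1.00728) + 26(1.0087) = 22.16016 + 26.2262 = 48.38636 u
The mass defect is 48.38636 − 47.935873 = 0.450487 u.
Binding energy = Δm·c² = 0.450487 × 931.49 MeV/u = 419.624 MeV
Per nucleus in joules: 419.624 MeV × 1.602e-13 J/MeV = 6.7224e-11 J
Per mole: 6.7224e-11 J × 6.022e23 mol⁻¹ = 4.0482e+13 J/mol

4.05e+10 kJ/mol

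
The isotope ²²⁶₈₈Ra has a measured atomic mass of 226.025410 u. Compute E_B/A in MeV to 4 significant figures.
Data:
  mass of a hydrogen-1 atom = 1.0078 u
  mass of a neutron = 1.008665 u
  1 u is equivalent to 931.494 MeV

7.653 MeV/nucleon

The nucleus contains 88 protons and 226 − 88 = 138 neutrons.
Mass of separated nucleons = 88(1.0078) + 138(1.008665) = 88.6864 + 139.195770 = 227.882170 u
Δm = 227.882170 − 226.025410 = 1.856760 u
E_B = 1.856760 × 931.494 = 1729.56 MeV
Dividing by A = 226 gives 7.653 MeV per nucleon.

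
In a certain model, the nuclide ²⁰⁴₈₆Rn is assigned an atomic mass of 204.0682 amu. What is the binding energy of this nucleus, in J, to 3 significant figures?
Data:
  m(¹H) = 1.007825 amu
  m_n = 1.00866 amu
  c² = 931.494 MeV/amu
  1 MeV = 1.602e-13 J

With 86 protons and 118 neutrons (A = 204):
Mass of separated nucleons = 86(1.007825) + 118(1.00866) = 86.672950 + 119.02188 = 205.694830 amu
Δm = 205.694830 − 204.0682 = 1.626630 amu
Converting to energy: 1.626630 amu × 931.494 MeV/amu = 1515.20 MeV
In joules: 1515.20 MeV × 1.602e-13 J/MeV = 2.4274e-10 J

2.43e-10 J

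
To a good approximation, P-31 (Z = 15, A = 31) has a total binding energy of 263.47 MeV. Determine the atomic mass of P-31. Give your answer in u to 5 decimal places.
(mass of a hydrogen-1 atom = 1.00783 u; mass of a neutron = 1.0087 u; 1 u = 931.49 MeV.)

Mass defect = 263.47 MeV / (931.49 MeV/u) = 0.2828479 u
Constituent mass = 15(1.00783) + 16(1.0087) = 31.25665 u
Atomic mass = 31.25665 − 0.2828479 = 30.9738021 u ≈ 30.97380 u (to 5 decimal places)

30.97380 u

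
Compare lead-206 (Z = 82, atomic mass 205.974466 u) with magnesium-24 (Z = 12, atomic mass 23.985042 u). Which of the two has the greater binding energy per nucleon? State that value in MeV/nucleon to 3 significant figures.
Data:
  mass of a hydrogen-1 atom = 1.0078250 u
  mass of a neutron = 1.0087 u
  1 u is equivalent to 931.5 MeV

lead-206: Σm = 82(1.0078250) + 124(1.0087) = 207.7204500 u; Δm = 1.7459840 u; E_B = 1626.4 MeV; E_B/A = 7.895 MeV
magnesium-24: Σm = 12(1.0078250) + 12(1.0087) = 24.1983000 u; Δm = 0.2132580 u; E_B = 198.65 MeV; E_B/A = 8.277 MeV
magnesium-24 has the higher binding energy per nucleon, so it is the more tightly bound nucleus.

magnesium-24; 8.28 MeV/nucleon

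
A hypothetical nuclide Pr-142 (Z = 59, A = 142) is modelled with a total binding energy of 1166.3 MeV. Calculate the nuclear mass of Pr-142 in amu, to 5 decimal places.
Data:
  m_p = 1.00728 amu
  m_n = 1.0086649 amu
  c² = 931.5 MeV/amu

141.89664 amu

Mass defect = 1166.3 MeV / (931.5 MeV/amu) = 1.2520666 amu
Constituent mass = 59(1.00728) + 83(1.0086649) = 143.1487067 amu
Nuclear mass = 143.1487067 − 1.2520666 = 141.8966401 amu ≈ 141.89664 amu (to 5 decimal places)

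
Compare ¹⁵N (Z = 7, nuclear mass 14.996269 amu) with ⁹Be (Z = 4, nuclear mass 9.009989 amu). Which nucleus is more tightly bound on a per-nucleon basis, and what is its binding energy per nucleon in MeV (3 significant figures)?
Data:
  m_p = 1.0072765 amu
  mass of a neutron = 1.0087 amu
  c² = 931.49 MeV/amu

¹⁵N: Σm = 7(1.0072765) + 8(1.0087) = 15.1205355 amu; Δm = 0.1242665 amu; E_B = 115.75 MeV; E_B/A = 7.717 MeV
⁹Be: Σm = 4(1.0072765) + 5(1.0087) = 9.0726060 amu; Δm = 0.0626170 amu; E_B = 58.327 MeV; E_B/A = 6.481 MeV
¹⁵N has the higher binding energy per nucleon, so it is the more tightly bound nucleus.

¹⁵N; 7.72 MeV/nucleon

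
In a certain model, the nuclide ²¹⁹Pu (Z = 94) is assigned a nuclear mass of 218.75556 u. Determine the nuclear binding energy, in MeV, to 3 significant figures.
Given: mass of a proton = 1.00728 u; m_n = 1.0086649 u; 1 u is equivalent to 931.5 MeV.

1870 MeV

Total constituent mass: 94 × 1.00728 + 125 × 1.0086649 = 220.7674325 u
Δm = 220.7674325 − 218.75556 = 2.0118725 u
E_B = 2.0118725 × 931.5 = 1874.06 MeV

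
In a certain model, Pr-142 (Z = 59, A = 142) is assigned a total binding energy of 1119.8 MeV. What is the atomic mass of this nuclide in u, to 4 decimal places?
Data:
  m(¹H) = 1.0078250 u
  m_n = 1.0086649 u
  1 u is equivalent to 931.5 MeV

Mass defect = 1119.8 MeV / (931.5 MeV/u) = 1.202147 u
Constituent mass = 59(1.0078250) + 83(1.0086649) = 143.1808617 u
Atomic mass = 143.1808617 − 1.202147 = 141.9787147 u ≈ 141.9787 u (to 4 decimal places)

141.9787 u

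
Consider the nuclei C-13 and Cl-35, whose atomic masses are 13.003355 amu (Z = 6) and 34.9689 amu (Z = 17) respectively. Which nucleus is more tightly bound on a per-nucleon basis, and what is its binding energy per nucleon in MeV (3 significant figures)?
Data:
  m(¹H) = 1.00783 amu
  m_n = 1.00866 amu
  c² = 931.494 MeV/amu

Cl-35; 8.52 MeV/nucleon

C-13: Σm = 6(1.00783) + 7(1.00866) = 13.10760 amu; Δm = 0.104245 amu; E_B = 97.104 MeV; E_B/A = 7.470 MeV
Cl-35: Σm = 17(1.00783) + 18(1.00866) = 35.28899 amu; Δm = 0.32009 amu; E_B = 298.16 MeV; E_B/A = 8.519 MeV
Cl-35 has the higher binding energy per nucleon, so it is the more tightly bound nucleus.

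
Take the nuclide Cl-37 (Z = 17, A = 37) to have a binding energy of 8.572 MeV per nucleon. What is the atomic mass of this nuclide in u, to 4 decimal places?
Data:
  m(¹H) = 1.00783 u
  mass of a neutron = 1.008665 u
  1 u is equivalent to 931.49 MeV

36.9659 u

Total binding energy = 37 × 8.572 = 317.164 MeV
Mass defect = 317.164 MeV / (931.49 MeV/u) = 0.340491 u
Constituent mass = 17(1.00783) + 20(1.008665) = 37.306410 u
Atomic mass = 37.306410 − 0.340491 = 36.965919 u ≈ 36.9659 u (to 4 decimal places)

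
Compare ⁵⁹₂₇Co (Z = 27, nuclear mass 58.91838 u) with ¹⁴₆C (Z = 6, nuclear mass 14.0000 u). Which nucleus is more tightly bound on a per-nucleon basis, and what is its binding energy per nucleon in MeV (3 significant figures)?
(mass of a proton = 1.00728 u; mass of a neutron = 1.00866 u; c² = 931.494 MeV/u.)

⁵⁹₂₇Co; 8.77 MeV/nucleon

⁵⁹₂₇Co: Σm = 27(1.00728) + 32(1.00866) = 59.47368 u; Δm = 0.55530 u; E_B = 517.26 MeV; E_B/A = 8.767 MeV
¹⁴₆C: Σm = 6(1.00728) + 8(1.00866) = 14.11296 u; Δm = 0.11296 u; E_B = 105.22 MeV; E_B/A = 7.516 MeV
⁵⁹₂₇Co has the higher binding energy per nucleon, so it is the more tightly bound nucleus.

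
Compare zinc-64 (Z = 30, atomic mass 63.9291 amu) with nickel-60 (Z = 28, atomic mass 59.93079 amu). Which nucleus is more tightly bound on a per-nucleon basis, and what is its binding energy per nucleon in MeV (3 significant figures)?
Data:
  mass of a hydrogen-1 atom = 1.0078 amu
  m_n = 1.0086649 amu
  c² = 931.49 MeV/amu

zinc-64: Σm = 30(1.0078) + 34(1.0086649) = 64.5286066 amu; Δm = 0.5995066 amu; E_B = 558.434 MeV; E_B/A = 8.726 MeV
nickel-60: Σm = 28(1.0078) + 32(1.0086649) = 60.4956768 amu; Δm = 0.5648868 amu; E_B = 526.19 MeV; E_B/A = 8.770 MeV
nickel-60 has the higher binding energy per nucleon, so it is the more tightly bound nucleus.

nickel-60; 8.77 MeV/nucleon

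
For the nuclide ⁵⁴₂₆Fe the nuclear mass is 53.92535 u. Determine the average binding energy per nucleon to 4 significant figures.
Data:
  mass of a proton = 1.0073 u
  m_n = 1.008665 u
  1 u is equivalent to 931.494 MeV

Mass of separated nucleons = 26(1.0073) + 28(1.008665) = 26.1898 + 28.242620 = 54.432420 u
The mass defect is 54.432420 − 53.92535 = 0.507070 u.
Converting to energy: 0.507070 u × 931.494 MeV/u = 472.333 MeV
Dividing by A = 54 gives 8.747 MeV per nucleon.

8.747 MeV/nucleon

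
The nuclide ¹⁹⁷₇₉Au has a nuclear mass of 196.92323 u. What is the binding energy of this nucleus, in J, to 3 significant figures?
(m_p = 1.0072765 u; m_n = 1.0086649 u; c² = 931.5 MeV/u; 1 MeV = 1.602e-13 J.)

Σm = 79·m_p + 118·m_n = 79.5748435 + 119.0224582 = 198.5973017 u
The mass defect is 198.5973017 − 196.92323 = 1.6740717 u.
Converting to energy: 1.6740717 u × 931.5 MeV/u = 1559.40 MeV
In joules: 1559.40 MeV × 1.602e-13 J/MeV = 2.4982e-10 J

2.50e-10 J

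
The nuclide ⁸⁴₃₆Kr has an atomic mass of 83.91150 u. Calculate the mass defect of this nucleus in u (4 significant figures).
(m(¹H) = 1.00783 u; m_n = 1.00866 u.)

With 36 protons and 48 neutrons (A = 84):
Σm = 36·m(¹H) + 48·m_n = 36.28188 + 48.41568 = 84.69756 u
Mass defect Δm = 84.69756 − 83.91150 = 0.78606 u

0.7861 u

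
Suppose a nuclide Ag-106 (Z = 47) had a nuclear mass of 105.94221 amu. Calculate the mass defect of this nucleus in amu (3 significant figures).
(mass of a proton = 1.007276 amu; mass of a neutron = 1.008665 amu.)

0.911 amu

With 47 protons and 59 neutrons (A = 106):
Σm = 47·m_p + 59·m_n = 47.341972 + 59.511235 = 106.853207 amu
Mass defect Δm = 106.853207 − 105.94221 = 0.910997 amu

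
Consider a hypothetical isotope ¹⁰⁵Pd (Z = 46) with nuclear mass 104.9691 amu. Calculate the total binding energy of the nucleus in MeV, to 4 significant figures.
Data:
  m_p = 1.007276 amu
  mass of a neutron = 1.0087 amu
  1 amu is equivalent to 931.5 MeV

Mass of separated nucleons = 46(1.007276) + 59(1.0087) = 46.334696 + 59.5133 = 105.847996 amu
Δm = 105.847996 − 104.9691 = 0.878896 amu
Binding energy = Δm·c² = 0.878896 × 931.5 MeV/amu = 818.692 MeV

818.7 MeV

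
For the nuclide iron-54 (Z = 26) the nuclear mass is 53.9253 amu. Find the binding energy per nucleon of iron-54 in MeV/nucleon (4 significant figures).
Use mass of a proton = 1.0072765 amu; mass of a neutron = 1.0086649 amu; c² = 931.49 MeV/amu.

8.737 MeV/nucleon

Z = 26, so N = A − Z = 54 − 26 = 28.
Total constituent mass: 26 × 1.0072765 + 28 × 1.0086649 = 54.4318062 amu
Δm = 54.4318062 − 53.9253 = 0.5065062 amu
Binding energy = Δm·c² = 0.5065062 × 931.49 MeV/amu = 471.805 MeV
Dividing by A = 54 gives 8.737 MeV per nucleon.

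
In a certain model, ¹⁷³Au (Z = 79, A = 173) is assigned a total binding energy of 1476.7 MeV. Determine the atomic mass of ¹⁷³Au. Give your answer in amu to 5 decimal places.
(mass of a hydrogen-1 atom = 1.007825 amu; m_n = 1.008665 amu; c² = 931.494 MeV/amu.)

Mass defect = 1476.7 MeV / (931.494 MeV/amu) = 1.5853028 amu
Constituent mass = 79(1.007825) + 94(1.008665) = 174.432685 amu
Atomic mass = 174.432685 − 1.5853028 = 172.8473822 amu ≈ 172.84738 amu (to 5 decimal places)

172.84738 amu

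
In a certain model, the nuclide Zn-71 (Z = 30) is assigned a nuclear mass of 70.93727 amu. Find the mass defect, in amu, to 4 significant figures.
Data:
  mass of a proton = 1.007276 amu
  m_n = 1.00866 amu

With 30 protons and 41 neutrons (A = 71):
Σm = 30·m_p + 41·m_n = 30.218280 + 41.35506 = 71.573340 amu
The mass defect is 71.573340 − 70.93727 = 0.636070 amu.

0.6361 amu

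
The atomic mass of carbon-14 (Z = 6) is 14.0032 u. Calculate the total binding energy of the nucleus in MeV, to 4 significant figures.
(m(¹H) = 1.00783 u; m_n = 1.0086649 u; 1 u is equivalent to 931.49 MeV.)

105.4 MeV

Mass of separated nucleons = 6(1.00783) + 8(1.0086649) = 6.04698 + 8.0693192 = 14.1162992 u
The mass defect is 14.1162992 − 14.0032 = 0.1130992 u.
Binding energy = Δm·c² = 0.1130992 × 931.49 MeV/u = 105.351 MeV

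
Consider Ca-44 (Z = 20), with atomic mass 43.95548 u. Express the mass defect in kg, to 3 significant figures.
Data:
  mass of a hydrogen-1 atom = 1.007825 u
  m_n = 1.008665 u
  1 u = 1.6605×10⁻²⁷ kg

Σm = 20·m(¹H) + 24·m_n = 20.156500 + 24.207960 = 44.364460 u
The mass defect is 44.364460 − 43.95548 = 0.408980 u.
In SI units: 0.408980 u × 1.6605×10⁻²⁷ kg/u = 6.7911e-28 kg

6.79e-28 kg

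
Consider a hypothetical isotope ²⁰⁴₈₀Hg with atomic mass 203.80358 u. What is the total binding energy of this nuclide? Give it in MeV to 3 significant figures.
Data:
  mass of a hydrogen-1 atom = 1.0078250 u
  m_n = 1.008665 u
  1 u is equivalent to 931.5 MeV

The nucleus contains 80 protons and 204 − 80 = 124 neutrons.
Mass of separated nucleons = 80(1.0078250) + 124(1.008665) = 80.6260000 + 125.074460 = 205.7004600 u
Δm = 205.7004600 − 203.80358 = 1.8968800 u
E_B = 1.8968800 × 931.5 = 1766.94 MeV

1770 MeV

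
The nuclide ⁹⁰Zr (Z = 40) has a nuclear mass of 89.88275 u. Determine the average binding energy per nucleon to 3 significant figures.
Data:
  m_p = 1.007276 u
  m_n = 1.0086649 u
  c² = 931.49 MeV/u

8.71 MeV/nucleon

Mass of separated nucleons = 40(1.007276) + 50(1.0086649) = 40.291040 + 50.4332450 = 90.7242850 u
Δm = 90.7242850 − 89.88275 = 0.8415350 u
E_B = 0.8415350 × 931.49 = 783.881 MeV
Dividing by A = 90 gives 8.710 MeV per nucleon.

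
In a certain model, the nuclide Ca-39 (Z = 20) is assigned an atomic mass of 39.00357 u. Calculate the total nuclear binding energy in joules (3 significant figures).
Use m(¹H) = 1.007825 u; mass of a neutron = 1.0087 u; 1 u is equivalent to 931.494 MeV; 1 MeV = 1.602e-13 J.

4.75e-11 J

Mass of separated nucleons = 20(1.007825) + 19(1.0087) = 20.156500 + 19.1653 = 39.321800 u
Mass defect Δm = 39.321800 − 39.00357 = 0.318230 u
Binding energy = Δm·c² = 0.318230 × 931.494 MeV/u = 296.429 MeV
In joules: 296.429 MeV × 1.602e-13 J/MeV = 4.7488e-11 J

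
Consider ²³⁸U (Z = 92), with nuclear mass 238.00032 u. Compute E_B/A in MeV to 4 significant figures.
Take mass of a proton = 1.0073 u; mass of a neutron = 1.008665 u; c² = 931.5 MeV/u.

The nucleus contains 92 protons and 238 − 92 = 146 neutrons.
Σm = 92·m_p + 146·m_n = 92.6716 + 147.265090 = 239.936690 u
Mass defect Δm = 239.936690 − 238.00032 = 1.936370 u
Converting to energy: 1.936370 u × 931.5 MeV/u = 1803.73 MeV
BE/A = 1803.73 MeV / 238 = 7.579 MeV/nucleon

7.579 MeV/nucleon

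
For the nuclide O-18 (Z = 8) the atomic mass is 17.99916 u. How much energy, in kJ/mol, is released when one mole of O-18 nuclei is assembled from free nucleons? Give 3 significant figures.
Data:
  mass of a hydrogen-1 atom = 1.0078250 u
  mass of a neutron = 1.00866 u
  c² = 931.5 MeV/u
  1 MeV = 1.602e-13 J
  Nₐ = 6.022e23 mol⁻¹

1.35e+10 kJ/mol

Total constituent mass: 8 × 1.0078250 + 10 × 1.00866 = 18.1492000 u
Δm = 18.1492000 − 17.99916 = 0.1500400 u
Converting to energy: 0.1500400 u × 931.5 MeV/u = 139.762 MeV
Per nucleus in joules: 139.762 MeV × 1.602e-13 J/MeV = 2.2390e-11 J
Per mole: 2.2390e-11 J × 6.022e23 mol⁻¹ = 1.3483e+13 J/mol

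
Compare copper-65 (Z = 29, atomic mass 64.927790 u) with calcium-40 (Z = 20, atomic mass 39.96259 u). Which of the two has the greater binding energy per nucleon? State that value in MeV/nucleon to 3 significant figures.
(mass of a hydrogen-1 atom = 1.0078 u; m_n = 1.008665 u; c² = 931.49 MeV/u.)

copper-65; 8.75 MeV/nucleon

copper-65: Σm = 29(1.0078) + 36(1.008665) = 65.538140 u; Δm = 0.610350 u; E_B = 568.53 MeV; E_B/A = 8.747 MeV
calcium-40: Σm = 20(1.0078) + 20(1.008665) = 40.329300 u; Δm = 0.366710 u; E_B = 341.59 MeV; E_B/A = 8.540 MeV
copper-65 has the higher binding energy per nucleon, so it is the more tightly bound nucleus.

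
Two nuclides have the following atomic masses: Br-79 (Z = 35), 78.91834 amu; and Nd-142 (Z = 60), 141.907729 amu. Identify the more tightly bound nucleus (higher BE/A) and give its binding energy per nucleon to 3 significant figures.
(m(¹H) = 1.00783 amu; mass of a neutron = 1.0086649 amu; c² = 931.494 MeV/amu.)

Br-79; 8.69 MeV/nucleon

Br-79: Σm = 35(1.00783) + 44(1.0086649) = 79.6553056 amu; Δm = 0.7369656 amu; E_B = 686.48 MeV; E_B/A = 8.690 MeV
Nd-142: Σm = 60(1.00783) + 82(1.0086649) = 143.1803218 amu; Δm = 1.2725928 amu; E_B = 1185.4 MeV; E_B/A = 8.348 MeV
Br-79 has the higher binding energy per nucleon, so it is the more tightly bound nucleus.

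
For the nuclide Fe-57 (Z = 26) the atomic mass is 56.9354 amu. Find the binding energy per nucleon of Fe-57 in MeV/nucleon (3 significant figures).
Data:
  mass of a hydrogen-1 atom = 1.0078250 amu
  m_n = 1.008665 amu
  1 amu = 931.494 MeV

8.77 MeV/nucleon

Total constituent mass: 26 × 1.0078250 + 31 × 1.008665 = 57.4720650 amu
Mass defect Δm = 57.4720650 − 56.9354 = 0.5366650 amu
Converting to energy: 0.5366650 amu × 931.494 MeV/amu = 499.900 MeV
BE/A = 499.900 MeV / 57 = 8.770 MeV/nucleon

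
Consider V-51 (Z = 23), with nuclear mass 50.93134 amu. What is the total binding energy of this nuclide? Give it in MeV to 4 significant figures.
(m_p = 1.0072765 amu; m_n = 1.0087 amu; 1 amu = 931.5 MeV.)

446.8 MeV

With 23 protons and 28 neutrons (A = 51):
Mass of separated nucleons = 23(1.0072765) + 28(1.0087) = 23.1673595 + 28.2436 = 51.4109595 amu
Mass defect Δm = 51.4109595 − 50.93134 = 0.4796195 amu
Binding energy = Δm·c² = 0.4796195 × 931.5 MeV/amu = 446.766 MeV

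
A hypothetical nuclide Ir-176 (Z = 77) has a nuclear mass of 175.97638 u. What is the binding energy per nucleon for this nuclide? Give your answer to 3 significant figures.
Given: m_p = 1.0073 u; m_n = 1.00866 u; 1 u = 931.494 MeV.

Total constituent mass: 77 × 1.0073 + 99 × 1.00866 = 177.41944 u
The mass defect is 177.41944 − 175.97638 = 1.44306 u.
Converting to energy: 1.44306 u × 931.494 MeV/u = 1344.20 MeV
BE/A = 1344.20 MeV / 176 = 7.638 MeV/nucleon

7.64 MeV/nucleon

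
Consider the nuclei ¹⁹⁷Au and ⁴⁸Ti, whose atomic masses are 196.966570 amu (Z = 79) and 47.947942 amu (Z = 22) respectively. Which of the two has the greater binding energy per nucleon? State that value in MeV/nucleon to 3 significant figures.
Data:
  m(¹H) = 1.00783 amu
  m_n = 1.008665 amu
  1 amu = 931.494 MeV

¹⁹⁷Au: Σm = 79(1.00783) + 118(1.008665) = 198.641040 amu; Δm = 1.674470 amu; E_B = 1559.8 MeV; E_B/A = 7.918 MeV
⁴⁸Ti: Σm = 22(1.00783) + 26(1.008665) = 48.397550 amu; Δm = 0.449608 amu; E_B = 418.81 MeV; E_B/A = 8.725 MeV
⁴⁸Ti has the higher binding energy per nucleon, so it is the more tightly bound nucleus.

⁴⁸Ti; 8.73 MeV/nucleon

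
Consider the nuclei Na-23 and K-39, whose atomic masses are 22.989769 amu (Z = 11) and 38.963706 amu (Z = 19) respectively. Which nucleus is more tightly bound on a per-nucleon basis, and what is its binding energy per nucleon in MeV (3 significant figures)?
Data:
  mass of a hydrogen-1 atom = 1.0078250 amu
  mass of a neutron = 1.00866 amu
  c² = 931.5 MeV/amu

K-39; 8.55 MeV/nucleon

Na-23: Σm = 11(1.0078250) + 12(1.00866) = 23.1899950 amu; Δm = 0.2002260 amu; E_B = 186.51 MeV; E_B/A = 8.109 MeV
K-39: Σm = 19(1.0078250) + 20(1.00866) = 39.3218750 amu; Δm = 0.3581690 amu; E_B = 333.634 MeV; E_B/A = 8.5547 MeV
K-39 has the higher binding energy per nucleon, so it is the more tightly bound nucleus.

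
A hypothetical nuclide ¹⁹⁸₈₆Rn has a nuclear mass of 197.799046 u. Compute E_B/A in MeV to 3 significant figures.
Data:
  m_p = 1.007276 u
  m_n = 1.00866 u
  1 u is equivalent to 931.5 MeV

Mass of separated nucleons = 86(1.007276) + 112(1.00866) = 86.625736 + 112.96992 = 199.595656 u
The mass defect is 199.595656 − 197.799046 = 1.796610 u.
Converting to energy: 1.796610 u × 931.5 MeV/u = 1673.54 MeV
Per nucleon: 1673.54 / 198 = 8.452 MeV

8.45 MeV/nucleon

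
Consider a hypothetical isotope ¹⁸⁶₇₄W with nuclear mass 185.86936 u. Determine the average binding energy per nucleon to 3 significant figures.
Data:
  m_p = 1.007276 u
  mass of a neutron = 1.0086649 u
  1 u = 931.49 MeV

8.21 MeV/nucleon

With 74 protons and 112 neutrons (A = 186):
Total constituent mass: 74 × 1.007276 + 112 × 1.0086649 = 187.5088928 u
Mass defect Δm = 187.5088928 − 185.86936 = 1.6395328 u
Converting to energy: 1.6395328 u × 931.49 MeV/u = 1527.21 MeV
Per nucleon: 1527.21 / 186 = 8.211 MeV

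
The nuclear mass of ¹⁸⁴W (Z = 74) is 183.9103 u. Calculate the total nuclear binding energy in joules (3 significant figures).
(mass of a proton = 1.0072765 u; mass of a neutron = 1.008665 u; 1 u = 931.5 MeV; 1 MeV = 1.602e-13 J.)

2.36e-10 J

Total constituent mass: 74 × 1.0072765 + 110 × 1.008665 = 185.4916110 u
Mass defect Δm = 185.4916110 − 183.9103 = 1.5813110 u
Converting to energy: 1.5813110 u × 931.5 MeV/u = 1472.99 MeV
In joules: 1472.99 MeV × 1.602e-13 J/MeV = 2.3597e-10 J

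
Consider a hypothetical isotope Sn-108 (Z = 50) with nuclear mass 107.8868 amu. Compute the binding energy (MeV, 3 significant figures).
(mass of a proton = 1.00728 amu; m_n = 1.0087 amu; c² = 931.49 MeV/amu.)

Mass of separated nucleons = 50(1.00728) + 58(1.0087) = 50.36400 + 58.5046 = 108.86860 amu
The mass defect is 108.86860 − 107.8868 = 0.98180 amu.
Converting to energy: 0.98180 amu × 931.49 MeV/amu = 914.537 MeV

915 MeV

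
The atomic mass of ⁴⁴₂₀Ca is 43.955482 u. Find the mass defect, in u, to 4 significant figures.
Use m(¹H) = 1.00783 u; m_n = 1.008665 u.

0.4091 u

Mass of separated nucleons = 20(1.00783) + 24(1.008665) = 20.15660 + 24.207960 = 44.364560 u
The mass defect is 44.364560 − 43.955482 = 0.409078 u.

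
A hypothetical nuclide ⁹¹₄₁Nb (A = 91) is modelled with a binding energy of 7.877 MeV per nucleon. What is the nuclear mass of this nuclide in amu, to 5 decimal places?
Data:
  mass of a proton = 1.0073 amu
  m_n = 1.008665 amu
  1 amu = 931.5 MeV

90.96303 amu

Total binding energy = 91 × 7.877 = 716.807 MeV
Mass defect = 716.807 MeV / (931.5 MeV/amu) = 0.7695191 amu
Constituent mass = 41(1.0073) + 50(1.008665) = 91.732550 amu
Nuclear mass = 91.732550 − 0.7695191 = 90.9630309 amu ≈ 90.96303 amu (to 5 decimal places)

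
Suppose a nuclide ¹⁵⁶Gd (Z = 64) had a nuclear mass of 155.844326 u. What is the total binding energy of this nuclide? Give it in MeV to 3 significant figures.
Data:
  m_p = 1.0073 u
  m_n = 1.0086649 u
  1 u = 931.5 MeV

1320 MeV

The nucleus contains 64 protons and 156 − 64 = 92 neutrons.
Total constituent mass: 64 × 1.0073 + 92 × 1.0086649 = 157.2643708 u
Δm = 157.2643708 − 155.844326 = 1.4200448 u
Converting to energy: 1.4200448 u × 931.5 MeV/u = 1322.77 MeV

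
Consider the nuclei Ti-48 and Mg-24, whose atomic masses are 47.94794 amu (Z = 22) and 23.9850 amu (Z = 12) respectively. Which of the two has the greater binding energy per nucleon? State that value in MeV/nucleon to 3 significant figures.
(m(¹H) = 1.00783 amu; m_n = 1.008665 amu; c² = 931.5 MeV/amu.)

Ti-48: Σm = 22(1.00783) + 26(1.008665) = 48.397550 amu; Δm = 0.449610 amu; E_B = 418.81 MeV; E_B/A = 8.725 MeV
Mg-24: Σm = 12(1.00783) + 12(1.008665) = 24.197940 amu; Δm = 0.212940 amu; E_B = 198.3536 MeV; E_B/A = 8.2647 MeV
Ti-48 has the higher binding energy per nucleon, so it is the more tightly bound nucleus.

Ti-48; 8.73 MeV/nucleon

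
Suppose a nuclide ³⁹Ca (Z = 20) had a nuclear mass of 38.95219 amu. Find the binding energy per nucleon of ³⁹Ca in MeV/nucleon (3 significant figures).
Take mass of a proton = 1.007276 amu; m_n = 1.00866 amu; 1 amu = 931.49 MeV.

8.55 MeV/nucleon

Z = 20, so N = A − Z = 39 − 20 = 19.
Σm = 20·m_p + 19·m_n = 20.145520 + 19.16454 = 39.310060 amu
Mass defect Δm = 39.310060 − 38.95219 = 0.357870 amu
Converting to energy: 0.357870 amu × 931.49 MeV/amu = 333.352 MeV
BE/A = 333.352 MeV / 39 = 8.547 MeV/nucleon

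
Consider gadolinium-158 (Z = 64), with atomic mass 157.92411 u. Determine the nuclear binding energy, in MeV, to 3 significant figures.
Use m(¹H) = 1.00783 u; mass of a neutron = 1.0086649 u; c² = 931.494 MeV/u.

1300 MeV

The nucleus contains 64 protons and 158 − 64 = 94 neutrons.
Total constituent mass: 64 × 1.00783 + 94 × 1.0086649 = 159.3156206 u
Δm = 159.3156206 − 157.92411 = 1.3915106 u
Binding energy = Δm·c² = 1.3915106 × 931.494 MeV/u = 1296.18 MeV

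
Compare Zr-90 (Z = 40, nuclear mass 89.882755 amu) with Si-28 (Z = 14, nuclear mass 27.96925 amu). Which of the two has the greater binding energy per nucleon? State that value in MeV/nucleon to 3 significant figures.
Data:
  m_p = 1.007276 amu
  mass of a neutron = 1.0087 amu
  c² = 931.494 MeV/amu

Zr-90: Σm = 40(1.007276) + 50(1.0087) = 90.726040 amu; Δm = 0.843285 amu; E_B = 785.51 MeV; E_B/A = 8.728 MeV
Si-28: Σm = 14(1.007276) + 14(1.0087) = 28.223664 amu; Δm = 0.254414 amu; E_B = 236.99 MeV; E_B/A = 8.464 MeV
Zr-90 has the higher binding energy per nucleon, so it is the more tightly bound nucleus.

Zr-90; 8.73 MeV/nucleon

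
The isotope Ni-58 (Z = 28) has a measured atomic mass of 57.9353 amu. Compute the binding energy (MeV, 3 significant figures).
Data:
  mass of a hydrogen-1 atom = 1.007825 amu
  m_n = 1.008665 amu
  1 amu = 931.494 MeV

With 28 protons and 30 neutrons (A = 58):
Total constituent mass: 28 × 1.007825 + 30 × 1.008665 = 58.479050 amu
Mass defect Δm = 58.479050 − 57.9353 = 0.543750 amu
E_B = 0.543750 × 931.494 = 506.4999 MeV

506 MeV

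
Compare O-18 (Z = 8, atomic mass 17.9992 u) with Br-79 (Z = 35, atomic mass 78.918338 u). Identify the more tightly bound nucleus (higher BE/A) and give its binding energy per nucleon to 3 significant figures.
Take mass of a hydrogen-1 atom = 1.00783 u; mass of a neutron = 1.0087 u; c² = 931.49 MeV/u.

Br-79; 8.71 MeV/nucleon

O-18: Σm = 8(1.00783) + 10(1.0087) = 18.14964 u; Δm = 0.15044 u; E_B = 140.13 MeV; E_B/A = 7.785 MeV
Br-79: Σm = 35(1.00783) + 44(1.0087) = 79.65685 u; Δm = 0.738512 u; E_B = 687.92 MeV; E_B/A = 8.708 MeV
Br-79 has the higher binding energy per nucleon, so it is the more tightly bound nucleus.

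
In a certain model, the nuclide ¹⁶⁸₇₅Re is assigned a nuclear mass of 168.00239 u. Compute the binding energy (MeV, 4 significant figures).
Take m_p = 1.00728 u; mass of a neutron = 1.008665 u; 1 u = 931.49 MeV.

1257 MeV

Σm = 75·m_p + 93·m_n = 75.54600 + 93.805845 = 169.351845 u
Δm = 169.351845 − 168.00239 = 1.349455 u
E_B = 1.349455 × 931.49 = 1257.00 MeV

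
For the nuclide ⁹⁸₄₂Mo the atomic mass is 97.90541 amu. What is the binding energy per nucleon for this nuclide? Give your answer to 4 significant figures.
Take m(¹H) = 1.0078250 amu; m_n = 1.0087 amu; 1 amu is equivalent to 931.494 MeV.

Total constituent mass: 42 × 1.0078250 + 56 × 1.0087 = 98.8158500 amu
Δm = 98.8158500 − 97.90541 = 0.9104400 amu
E_B = 0.9104400 × 931.494 = 848.069 MeV
Dividing by A = 98 gives 8.654 MeV per nucleon.

8.654 MeV/nucleon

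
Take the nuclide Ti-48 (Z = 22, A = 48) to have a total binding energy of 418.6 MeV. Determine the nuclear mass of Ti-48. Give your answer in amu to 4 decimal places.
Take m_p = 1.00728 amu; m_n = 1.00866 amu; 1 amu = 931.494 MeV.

Mass defect = 418.6 MeV / (931.494 MeV/amu) = 0.449386 amu
Constituent mass = 22(1.00728) + 26(1.00866) = 48.38532 amu
Nuclear mass = 48.38532 − 0.449386 = 47.935934 amu ≈ 47.9359 amu (to 4 decimal places)

47.9359 amu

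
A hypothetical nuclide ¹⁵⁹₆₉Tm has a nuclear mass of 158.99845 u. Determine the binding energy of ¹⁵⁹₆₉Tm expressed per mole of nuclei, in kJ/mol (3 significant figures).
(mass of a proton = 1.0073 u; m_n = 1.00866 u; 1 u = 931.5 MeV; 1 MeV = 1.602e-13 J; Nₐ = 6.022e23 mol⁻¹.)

1.15e+11 kJ/mol

Z = 69, so N = A − Z = 159 − 69 = 90.
Σm = 69·m_p + 90·m_n = 69.5037 + 90.77940 = 160.28310 u
The mass defect is 160.28310 − 158.99845 = 1.28465 u.
Binding energy = Δm·c² = 1.28465 × 931.5 MeV/u = 1196.65 MeV
Per nucleus in joules: 1196.65 MeV × 1.602e-13 J/MeV = 1.9170e-10 J
Per mole: 1.9170e-10 J × 6.022e23 mol⁻¹ = 1.1544e+14 J/mol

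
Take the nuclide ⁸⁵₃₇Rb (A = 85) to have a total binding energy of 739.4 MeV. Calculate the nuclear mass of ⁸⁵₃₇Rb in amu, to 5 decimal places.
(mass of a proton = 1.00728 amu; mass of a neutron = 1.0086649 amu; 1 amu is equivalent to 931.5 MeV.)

Mass defect = 739.4 MeV / (931.5 MeV/amu) = 0.7937735 amu
Constituent mass = 37(1.00728) + 48(1.0086649) = 85.6852752 amu
Nuclear mass = 85.6852752 − 0.7937735 = 84.8915017 amu ≈ 84.89150 amu (to 5 decimal places)

84.89150 amu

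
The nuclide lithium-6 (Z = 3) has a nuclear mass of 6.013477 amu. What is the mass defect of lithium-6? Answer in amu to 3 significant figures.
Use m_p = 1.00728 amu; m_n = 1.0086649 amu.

With 3 protons and 3 neutrons (A = 6):
Σm = 3·m_p + 3·m_n = 3.02184 + 3.0259947 = 6.0478347 amu
Δm = 6.0478347 − 6.013477 = 0.0343577 amu

0.0344 amu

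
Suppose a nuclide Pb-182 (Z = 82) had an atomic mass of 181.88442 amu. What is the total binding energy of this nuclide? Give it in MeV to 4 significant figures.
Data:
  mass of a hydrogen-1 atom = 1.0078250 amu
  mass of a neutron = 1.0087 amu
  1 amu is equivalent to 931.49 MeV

With 82 protons and 100 neutrons (A = 182):
Total constituent mass: 82 × 1.0078250 + 100 × 1.0087 = 183.5116500 amu
Δm = 183.5116500 − 181.88442 = 1.6272300 amu
Binding energy = Δm·c² = 1.6272300 × 931.49 MeV/amu = 1515.75 MeV

1516 MeV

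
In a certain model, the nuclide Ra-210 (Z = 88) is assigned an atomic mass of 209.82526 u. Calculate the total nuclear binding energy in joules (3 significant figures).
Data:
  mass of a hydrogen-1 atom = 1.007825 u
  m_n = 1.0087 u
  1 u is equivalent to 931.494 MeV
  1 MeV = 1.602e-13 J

2.87e-10 J

With 88 protons and 122 neutrons (A = 210):
Σm = 88·m(¹H) + 122·m_n = 88.688600 + 123.0614 = 211.750000 u
The mass defect is 211.750000 − 209.82526 = 1.924740 u.
Converting to energy: 1.924740 u × 931.494 MeV/u = 1792.88 MeV
In joules: 1792.88 MeV × 1.602e-13 J/MeV = 2.8722e-10 J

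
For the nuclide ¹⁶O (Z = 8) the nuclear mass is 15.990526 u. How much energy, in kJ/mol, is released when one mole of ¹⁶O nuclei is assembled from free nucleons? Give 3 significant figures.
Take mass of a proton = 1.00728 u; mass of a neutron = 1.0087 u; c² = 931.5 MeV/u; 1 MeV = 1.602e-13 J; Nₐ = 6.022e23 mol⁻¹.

1.23e+10 kJ/mol

Total constituent mass: 8 × 1.00728 + 8 × 1.0087 = 16.12784 u
Δm = 16.12784 − 15.990526 = 0.137314 u
E_B = 0.137314 × 931.5 = 127.908 MeV
Per nucleus in joules: 127.908 MeV × 1.602e-13 J/MeV = 2.0491e-11 J
Per mole: 2.0491e-11 J × 6.022e23 mol⁻¹ = 1.2340e+13 J/mol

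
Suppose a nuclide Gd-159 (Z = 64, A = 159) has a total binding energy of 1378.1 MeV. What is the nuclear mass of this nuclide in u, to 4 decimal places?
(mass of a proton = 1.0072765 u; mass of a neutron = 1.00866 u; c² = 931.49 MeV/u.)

158.8089 u

Mass defect = 1378.1 MeV / (931.49 MeV/u) = 1.479458 u
Constituent mass = 64(1.0072765) + 95(1.00866) = 160.2883960 u
Nuclear mass = 160.2883960 − 1.479458 = 158.8089380 u ≈ 158.8089 u (to 4 decimal places)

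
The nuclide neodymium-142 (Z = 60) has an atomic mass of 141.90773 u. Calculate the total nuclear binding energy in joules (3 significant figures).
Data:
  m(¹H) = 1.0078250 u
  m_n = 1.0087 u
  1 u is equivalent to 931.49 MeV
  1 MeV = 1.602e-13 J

Z = 60, so N = A − Z = 142 − 60 = 82.
Mass of separated nucleons = 60(1.0078250) + 82(1.0087) = 60.4695000 + 82.7134 = 143.1829000 u
Mass defect Δm = 143.1829000 − 141.90773 = 1.2751700 u
E_B = 1.2751700 × 931.49 = 1187.81 MeV
In joules: 1187.81 MeV × 1.602e-13 J/MeV = 1.9029e-10 J

1.90e-10 J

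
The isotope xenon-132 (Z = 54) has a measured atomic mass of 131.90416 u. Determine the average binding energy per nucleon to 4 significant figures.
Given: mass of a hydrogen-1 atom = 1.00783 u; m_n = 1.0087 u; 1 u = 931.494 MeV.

8.449 MeV/nucleon

With 54 protons and 78 neutrons (A = 132):
Mass of separated nucleons = 54(1.00783) + 78(1.0087) = 54.42282 + 78.6786 = 133.10142 u
The mass defect is 133.10142 − 131.90416 = 1.19726 u.
E_B = 1.19726 × 931.494 = 1115.24 MeV
BE/A = 1115.24 MeV / 132 = 8.449 MeV/nucleon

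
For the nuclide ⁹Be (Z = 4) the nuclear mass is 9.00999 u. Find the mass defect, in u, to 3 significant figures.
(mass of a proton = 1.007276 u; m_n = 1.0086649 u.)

0.0624 u

Total constituent mass: 4 × 1.007276 + 5 × 1.0086649 = 9.0724285 u
Δm = 9.0724285 − 9.00999 = 0.0624385 u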